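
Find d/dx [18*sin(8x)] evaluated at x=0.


Apply the chain rule to differentiate 18*sin(8x):
d/dx [18*sin(8x)]
= 18 * cos(8x) * d/dx(8x)
= 18 * 8 * cos(8x)
= 144 * cos(8x)
Evaluate at x = 0:
= 144 * cos(0)
= 144 * 1
= 144

144


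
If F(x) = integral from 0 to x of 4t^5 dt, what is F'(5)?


By the Fundamental Theorem of Calculus (Part 1):
If F(x) = integral from 0 to x of f(t) dt, then F'(x) = f(x)
Here f(t) = 4t^5
So F'(x) = 4x^5
Evaluate at x = 5:
F'(5) = 4 * 5^5
= 4 * 3125
= 12500

12500


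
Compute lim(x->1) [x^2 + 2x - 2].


Since polynomials are continuous, we use direct substitution.
lim(x->1) of x^2 + 2x - 2
= 1 * 1^2 + 2 * 1 - 2
= 1 + 2 - 2
= 1

1


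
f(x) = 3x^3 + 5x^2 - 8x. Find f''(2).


First derivative:
f'(x) = 9x^2 + 10x - 8
Second derivative:
f''(x) = 18x + 10
Substitute x = 2:
f''(2) = 18 * 2 + 10
= 36 + 10
= 46

46


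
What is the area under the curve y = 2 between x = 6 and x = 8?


The area under a constant function y = 2 is a rectangle.
Width = 8 - 6 = 2
Height = 2
Area = width * height
= 2 * 2
= 4

4


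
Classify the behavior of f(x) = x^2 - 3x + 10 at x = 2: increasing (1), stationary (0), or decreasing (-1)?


Compute f'(x) to determine behavior:
f'(x) = 2x - 3
f'(2) = 2 * 2 - 3
= 4 - 3
= 1
Since f'(2) > 0, the function is increasing (1)

1


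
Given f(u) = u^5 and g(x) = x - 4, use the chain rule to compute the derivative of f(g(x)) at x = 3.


Using the chain rule: (f(g(x)))' = f'(g(x)) * g'(x)
First, find g(3):
g(3) = 1 * 3 - 4 = -1
Next, f'(u) = 5u^4
And g'(x) = 1
So f'(g(3)) * g'(3)
= 5 * (-1)^4 * 1
= 5 * 1 * 1
= 5

5


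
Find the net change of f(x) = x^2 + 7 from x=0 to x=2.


Net change = f(b) - f(a)
f(x) = x^2 + 7
Compute f(2):
f(2) = 1 * 2^2 + 0 * 2 + 7
= 4 + 0 + 7
= 11
Compute f(0):
f(0) = 1 * 0^2 + 0 * 0 + 7
= 0 + 0 + 7
= 7
Net change = 11 - 7 = 4

4


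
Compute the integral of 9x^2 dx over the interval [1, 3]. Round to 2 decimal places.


Find the antiderivative of 9x^2:
F(x) = 9/3 * x^3
Apply the Fundamental Theorem of Calculus:
F(3) - F(1)
= 9/3 * 3^3 - 9/3 * 1^3
= 9/3 * (27 - 1)
= 9/3 * 26
= 78 = 78.00

78.00


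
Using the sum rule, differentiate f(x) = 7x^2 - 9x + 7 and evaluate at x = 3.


Differentiate term by term using power and sum rules:
f(x) = 7x^2 - 9x + 7
f'(x) = 14x - 9
Substitute x = 3:
f'(3) = 14 * 3 - 9
= 42 - 9
= 33

33


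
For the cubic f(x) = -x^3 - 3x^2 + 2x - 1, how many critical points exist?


Find where f'(x) = 0:
f(x) = -x^3 - 3x^2 + 2x - 1
f'(x) = -3x^2 - 6x + 2
This is a quadratic in x. Use the discriminant to count real roots.
Discriminant = (-6)^2 - 4 * (-3) * 2
= 36 - (-24)
= 60
Since discriminant > 0, f'(x) = 0 has 2 real solutions.
Number of critical points: 2

2


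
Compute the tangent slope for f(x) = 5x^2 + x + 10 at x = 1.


The slope of the tangent line equals f'(x) at the point.
f(x) = 5x^2 + x + 10
f'(x) = 10x + 1
At x = 1:
f'(1) = 10 * 1 + 1
= 10 + 1
= 11

11


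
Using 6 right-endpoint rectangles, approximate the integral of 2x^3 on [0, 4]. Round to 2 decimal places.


Right Riemann sum uses right endpoints of each subinterval.
Interval: [0, 4], n = 6
dx = (4 - 0) / 6 = 2/3
Right endpoints: [2/3, 4/3, 2, 8/3, 10/3, 4]
f values: [16/27, 128/27, 16, 1024/27, 2000/27, 128]
Sum = dx * (sum of f values)
= 2/3 * 784/3
= 1568/9 ≈ 174.22

174.22


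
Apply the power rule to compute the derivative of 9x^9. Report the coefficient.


We apply the power rule: d/dx [ax^n] = a*n * x^(n-1)
d/dx [9x^9]
= 9 * 9 * x^(9-1)
= 81x^8
The coefficient is 81

81


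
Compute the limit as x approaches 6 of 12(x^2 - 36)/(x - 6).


Direct substitution gives 0/0, so we factor the numerator.
Factor: 12(x^2 - 36) = 12 * (x - 6)(x + 6)
Cancel the common factor (x - 6):
12(x^2 - 36)/(x - 6) = 12 * (x + 6)
Now substitute x = 6:
= 12 * (6 + 6) = 144

144


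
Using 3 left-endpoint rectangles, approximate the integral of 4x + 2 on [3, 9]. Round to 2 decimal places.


Left Riemann sum uses left endpoints of each subinterval.
Interval: [3, 9], n = 3
dx = (9 - 3) / 3 = 2
Left endpoints: [3, 5, 7]
f values: [14, 22, 30]
Sum = dx * (sum of f values)
= 2 * 66
= 132 = 132.00

132.00


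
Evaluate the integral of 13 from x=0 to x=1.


The integral of a constant k over [a, b] equals k * (b - a).
integral from 0 to 1 of 13 dx
= 13 * (1 - 0)
= 13 * 1
= 13

13


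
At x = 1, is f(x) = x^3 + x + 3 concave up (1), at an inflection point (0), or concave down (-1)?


Concavity is determined by the sign of f''(x).
f(x) = x^3 + x + 3
f'(x) = 3x^2 + 1
f''(x) = 6x
f''(1) = 6 * 1 + 0
= 6 + 0
= 6
Since f''(1) > 0, the function is concave up (1)

1


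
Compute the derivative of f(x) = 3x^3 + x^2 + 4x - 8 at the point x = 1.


Differentiate f(x) = 3x^3 + x^2 + 4x - 8 term by term:
f'(x) = 9x^2 + 2x + 4
Substitute x = 1:
f'(1) = 9 * 1^2 + 2 * 1 + 4
= 9 + 2 + 4
= 15

15


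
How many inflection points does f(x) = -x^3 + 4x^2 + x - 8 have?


Inflection points occur where f''(x) = 0 and concavity changes.
f(x) = -x^3 + 4x^2 + x - 8
f'(x) = -3x^2 + 8x + 1
f''(x) = -6x + 8
Set f''(x) = 0:
-6x + 8 = 0
x = -8 / (-6) = 4/3
Since f''(x) is linear (degree 1), it changes sign at this point.
Therefore there is exactly 1 inflection point.

1


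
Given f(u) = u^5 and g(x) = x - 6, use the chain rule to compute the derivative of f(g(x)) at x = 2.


Using the chain rule: (f(g(x)))' = f'(g(x)) * g'(x)
First, find g(2):
g(2) = 1 * 2 - 6 = -4
Next, f'(u) = 5u^4
And g'(x) = 1
So f'(g(2)) * g'(2)
= 5 * (-4)^4 * 1
= 5 * 256 * 1
= 1280

1280


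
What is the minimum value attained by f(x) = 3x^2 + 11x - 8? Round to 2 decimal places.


For a quadratic f(x) = ax^2 + bx + c with a > 0, the minimum is at the vertex.
Vertex x-coordinate: x = -b/(2a)
x = -(11) / (2 * 3)
x = -11/6
Substitute back to find the minimum value:
f(-11/6) = 3 * (-11/6)^2 + 11 * (-11/6) - 8
= 121/12 - 121/6 - 8
= -217/12 ≈ -18.08

-18.08


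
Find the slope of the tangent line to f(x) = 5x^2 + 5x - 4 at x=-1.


The slope of the tangent line equals f'(x) at the point.
f(x) = 5x^2 + 5x - 4
f'(x) = 10x + 5
At x = -1:
f'(-1) = 10 * (-1) + 5
= -10 + 5
= -5

-5


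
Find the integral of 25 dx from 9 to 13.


The integral of a constant k over [a, b] equals k * (b - a).
integral from 9 to 13 of 25 dx
= 25 * (13 - 9)
= 25 * 4
= 100

100


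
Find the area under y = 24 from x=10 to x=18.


The area under a constant function y = 24 is a rectangle.
Width = 18 - 10 = 8
Height = 24
Area = width * height
= 8 * 24
= 192

192


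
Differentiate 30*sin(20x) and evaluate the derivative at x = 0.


Apply the chain rule to differentiate 30*sin(20x):
d/dx [30*sin(20x)]
= 30 * cos(20x) * d/dx(20x)
= 30 * 20 * cos(20x)
= 600 * cos(20x)
Evaluate at x = 0:
= 600 * cos(0)
= 600 * 1
= 600

600


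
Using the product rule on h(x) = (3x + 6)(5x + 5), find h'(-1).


Let u(x) = 3x + 6 and v(x) = 5x + 5
u'(x) = 3
v'(x) = 5
Product rule: h'(x) = u'(x)*v(x) + u(x)*v'(x)
= 3 * (5x + 5) + (3x + 6) * 5
At x = -1:
u(-1) = 3 * (-1) + 6 = 3
v(-1) = 5 * (-1) + 5 = 0
h'(-1) = 3 * 0 + 3 * 5
= 0 + 15
= 15

15


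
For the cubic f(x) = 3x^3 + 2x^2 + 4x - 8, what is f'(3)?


Differentiate f(x) = 3x^3 + 2x^2 + 4x - 8 term by term:
f'(x) = 9x^2 + 4x + 4
Substitute x = 3:
f'(3) = 9 * 3^2 + 4 * 3 + 4
= 81 + 12 + 4
= 97

97


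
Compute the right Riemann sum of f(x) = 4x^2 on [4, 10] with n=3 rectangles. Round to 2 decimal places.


Right Riemann sum uses right endpoints of each subinterval.
Interval: [4, 10], n = 3
dx = (10 - 4) / 3 = 2
Right endpoints: [6, 8, 10]
f values: [144, 256, 400]
Sum = dx * (sum of f values)
= 2 * 800
= 1600 = 1600.00

1600.00


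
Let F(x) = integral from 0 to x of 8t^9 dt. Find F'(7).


By the Fundamental Theorem of Calculus (Part 1):
If F(x) = integral from 0 to x of f(t) dt, then F'(x) = f(x)
Here f(t) = 8t^9
So F'(x) = 8x^9
Evaluate at x = 7:
F'(7) = 8 * 7^9
= 8 * 40353607
= 322828856

322828856


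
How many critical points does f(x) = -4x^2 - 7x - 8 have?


Find where f'(x) = 0:
f'(x) = -8x - 7
Set f'(x) = 0:
-8x - 7 = 0
x = 7 / (-8) = -7/8
This is a linear equation in x, so there is exactly one solution.
Number of critical points: 1

1


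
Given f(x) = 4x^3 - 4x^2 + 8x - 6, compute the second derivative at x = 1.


First derivative:
f'(x) = 12x^2 - 8x + 8
Second derivative:
f''(x) = 24x - 8
Substitute x = 1:
f''(1) = 24 * 1 - 8
= 24 - 8
= 16

16


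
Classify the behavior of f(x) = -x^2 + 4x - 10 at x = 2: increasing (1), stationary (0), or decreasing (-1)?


Compute f'(x) to determine behavior:
f'(x) = -2x + 4
f'(2) = -2 * 2 + 4
= -4 + 4
= 0
Since f'(2) = 0, the function is stationary (0)

0


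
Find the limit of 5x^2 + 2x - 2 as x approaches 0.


Since polynomials are continuous, we use direct substitution.
lim(x->0) of 5x^2 + 2x - 2
= 5 * 0^2 + 2 * 0 - 2
= 0 + 0 - 2
= -2

-2


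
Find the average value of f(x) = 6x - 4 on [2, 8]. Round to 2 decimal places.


Average value = 1/(b-a) * integral from a to b of f(x) dx
First compute the integral of 6x - 4:
F(x) = 3x^2 - 4x
F(8) = 3 * 64 - 4 * 8 = 160
F(2) = 3 * 4 - 4 * 2 = 4
Integral = 160 - 4 = 156
Average = 156 / (8 - 2) = 156 / 6
= 26 = 26.00

26.00


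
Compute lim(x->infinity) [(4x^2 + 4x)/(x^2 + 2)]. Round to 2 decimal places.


For limits at infinity with equal-degree polynomials,
we compare leading coefficients.
Numerator leading term: 4x^2
Denominator leading term: x^2
Divide both by x^2:
lim = (4 + 4/x) / (1 + 2/x^2)
As x -> infinity, the 1/x and 1/x^2 terms vanish:
= 4/1 = 4 = 4.00

4.00


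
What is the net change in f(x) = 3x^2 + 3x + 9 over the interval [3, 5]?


Net change = f(b) - f(a)
f(x) = 3x^2 + 3x + 9
Compute f(5):
f(5) = 3 * 5^2 + 3 * 5 + 9
= 75 + 15 + 9
= 99
Compute f(3):
f(3) = 3 * 3^2 + 3 * 3 + 9
= 27 + 9 + 9
= 45
Net change = 99 - 45 = 54

54


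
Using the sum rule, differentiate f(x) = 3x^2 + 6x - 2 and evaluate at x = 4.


Differentiate term by term using power and sum rules:
f(x) = 3x^2 + 6x - 2
f'(x) = 6x + 6
Substitute x = 4:
f'(4) = 6 * 4 + 6
= 24 + 6
= 30

30


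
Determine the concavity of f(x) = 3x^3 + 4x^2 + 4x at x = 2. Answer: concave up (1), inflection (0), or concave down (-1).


Concavity is determined by the sign of f''(x).
f(x) = 3x^3 + 4x^2 + 4x
f'(x) = 9x^2 + 8x + 4
f''(x) = 18x + 8
f''(2) = 18 * 2 + 8
= 36 + 8
= 44
Since f''(2) > 0, the function is concave up (1)

1


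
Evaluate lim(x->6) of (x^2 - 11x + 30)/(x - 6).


Direct substitution gives 0/0, so we factor the numerator.
Factor: (x^2 - 11x + 30) = (x - 6)(x - 5)
Cancel the common factor (x - 6):
(x^2 - 11x + 30)/(x - 6) = (x - 5)
Now substitute x = 6:
= (6) - (5) = 1

1


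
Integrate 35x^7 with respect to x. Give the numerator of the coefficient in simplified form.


Apply the power rule for integration:
integral of ax^n dx = a/(n+1) * x^(n+1) + C
integral of 35x^7 dx
= 35/8 * x^8 + C
The coefficient in lowest terms is 35/8, and its numerator is 35

35


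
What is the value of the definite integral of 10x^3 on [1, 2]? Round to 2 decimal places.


Find the antiderivative of 10x^3:
F(x) = 10/4 * x^4
Apply the Fundamental Theorem of Calculus:
F(2) - F(1)
= 10/4 * 2^4 - 10/4 * 1^4
= 10/4 * (16 - 1)
= 10/4 * 15
= 75/2 = 37.50

37.50


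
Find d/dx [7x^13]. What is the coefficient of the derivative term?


We apply the power rule: d/dx [ax^n] = a*n * x^(n-1)
d/dx [7x^13]
= 7 * 13 * x^(13-1)
= 91x^12
The coefficient is 91

91


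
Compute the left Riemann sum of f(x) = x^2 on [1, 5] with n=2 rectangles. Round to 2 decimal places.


Left Riemann sum uses left endpoints of each subinterval.
Interval: [1, 5], n = 2
dx = (5 - 1) / 2 = 2
Left endpoints: [1, 3]
f values: [1, 9]
Sum = dx * (sum of f values)
= 2 * 10
= 20 = 20.00

20.00


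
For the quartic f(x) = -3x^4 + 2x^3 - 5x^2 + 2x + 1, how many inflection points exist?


Inflection points occur where f''(x) = 0 and concavity changes.
f(x) = -3x^4 + 2x^3 - 5x^2 + 2x + 1
f'(x) = -12x^3 + 6x^2 - 10x + 2
f''(x) = -36x^2 + 12x - 10
This is a quadratic in x. Use the discriminant to count real roots.
Discriminant = (12)^2 - 4 * (-36) * (-10)
= 144 - 1440
= -1296
Since discriminant < 0, f''(x) = 0 has no real solutions.
Number of inflection points: 0

0


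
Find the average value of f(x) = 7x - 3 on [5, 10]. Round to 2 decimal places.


Average value = 1/(b-a) * integral from a to b of f(x) dx
First compute the integral of 7x - 3:
F(x) = (7/2)x^2 - 3x
F(10) = 7/2 * 100 - 3 * 10 = 320
F(5) = 7/2 * 25 - 3 * 5 = 145/2
Integral = 320 - 145/2 = 495/2
Average = (495/2) / (10 - 5) = (495/2) / 5
= 99/2 = 49.50

49.50


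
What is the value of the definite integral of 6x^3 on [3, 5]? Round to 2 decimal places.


Find the antiderivative of 6x^3:
F(x) = 6/4 * x^4
Apply the Fundamental Theorem of Calculus:
F(5) - F(3)
= 6/4 * 5^4 - 6/4 * 3^4
= 6/4 * (625 - 81)
= 6/4 * 544
= 816 = 816.00

816.00


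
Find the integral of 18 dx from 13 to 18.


The integral of a constant k over [a, b] equals k * (b - a).
integral from 13 to 18 of 18 dx
= 18 * (18 - 13)
= 18 * 5
= 90

90


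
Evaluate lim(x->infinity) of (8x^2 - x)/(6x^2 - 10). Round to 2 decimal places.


For limits at infinity with equal-degree polynomials,
we compare leading coefficients.
Numerator leading term: 8x^2
Denominator leading term: 6x^2
Divide both by x^2:
lim = (8 - 1/x) / (6 - 10/x^2)
As x -> infinity, the 1/x and 1/x^2 terms vanish:
= 8/6 = 4/3 ≈ 1.33

1.33


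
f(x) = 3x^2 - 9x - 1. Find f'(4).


Differentiate term by term using power and sum rules:
f(x) = 3x^2 - 9x - 1
f'(x) = 6x - 9
Substitute x = 4:
f'(4) = 6 * 4 - 9
= 24 - 9
= 15

15


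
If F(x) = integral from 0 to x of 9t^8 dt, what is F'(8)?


By the Fundamental Theorem of Calculus (Part 1):
If F(x) = integral from 0 to x of f(t) dt, then F'(x) = f(x)
Here f(t) = 9t^8
So F'(x) = 9x^8
Evaluate at x = 8:
F'(8) = 9 * 8^8
= 9 * 16777216
= 150994944

150994944


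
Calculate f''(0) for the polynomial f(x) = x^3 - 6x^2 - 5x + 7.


First derivative:
f'(x) = 3x^2 - 12x - 5
Second derivative:
f''(x) = 6x - 12
Substitute x = 0:
f''(0) = 6 * 0 - 12
= 0 - 12
= -12

-12


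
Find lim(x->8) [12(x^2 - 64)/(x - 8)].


Direct substitution gives 0/0, so we factor the numerator.
Factor: 12(x^2 - 64) = 12 * (x - 8)(x + 8)
Cancel the common factor (x - 8):
12(x^2 - 64)/(x - 8) = 12 * (x + 8)
Now substitute x = 8:
= 12 * (8 + 8) = 192

192


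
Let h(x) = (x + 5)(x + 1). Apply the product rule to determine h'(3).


Let u(x) = x + 5 and v(x) = x + 1
u'(x) = 1
v'(x) = 1
Product rule: h'(x) = u'(x)*v(x) + u(x)*v'(x)
= 1 * (x + 1) + (x + 5) * 1
At x = 3:
u(3) = 1 * 3 + 5 = 8
v(3) = 1 * 3 + 1 = 4
h'(3) = 1 * 4 + 8 * 1
= 4 + 8
= 12

12


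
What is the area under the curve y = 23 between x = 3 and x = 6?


The area under a constant function y = 23 is a rectangle.
Width = 6 - 3 = 3
Height = 23
Area = width * height
= 3 * 23
= 69

69


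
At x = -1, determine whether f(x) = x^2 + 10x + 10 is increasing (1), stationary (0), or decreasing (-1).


Compute f'(x) to determine behavior:
f'(x) = 2x + 10
f'(-1) = 2 * (-1) + 10
= -2 + 10
= 8
Since f'(-1) > 0, the function is increasing (1)

1


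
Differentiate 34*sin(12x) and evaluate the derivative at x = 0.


Apply the chain rule to differentiate 34*sin(12x):
d/dx [34*sin(12x)]
= 34 * cos(12x) * d/dx(12x)
= 34 * 12 * cos(12x)
= 408 * cos(12x)
Evaluate at x = 0:
= 408 * cos(0)
= 408 * 1
= 408

408


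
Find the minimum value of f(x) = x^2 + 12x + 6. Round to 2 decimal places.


For a quadratic f(x) = ax^2 + bx + c with a > 0, the minimum is at the vertex.
Vertex x-coordinate: x = -b/(2a)
x = -(12) / (2 * 1)
x = -12/2 = -6
Substitute back to find the minimum value:
f(-6) = 1 * (-6)^2 + 12 * (-6) + 6
= 36 - 72 + 6
= -30 = -30.00

-30.00


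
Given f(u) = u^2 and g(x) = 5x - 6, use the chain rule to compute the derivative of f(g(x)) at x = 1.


Using the chain rule: (f(g(x)))' = f'(g(x)) * g'(x)
First, find g(1):
g(1) = 5 * 1 - 6 = -1
Next, f'(u) = 2u
And g'(x) = 5
So f'(g(1)) * g'(1)
= 2 * (-1) * 5
= -10

-10


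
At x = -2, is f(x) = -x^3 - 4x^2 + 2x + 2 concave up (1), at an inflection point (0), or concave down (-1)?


Concavity is determined by the sign of f''(x).
f(x) = -x^3 - 4x^2 + 2x + 2
f'(x) = -3x^2 - 8x + 2
f''(x) = -6x - 8
f''(-2) = -6 * (-2) - 8
= 12 - 8
= 4
Since f''(-2) > 0, the function is concave up (1)

1


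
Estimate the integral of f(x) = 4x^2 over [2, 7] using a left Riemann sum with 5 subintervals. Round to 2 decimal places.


Left Riemann sum uses left endpoints of each subinterval.
Interval: [2, 7], n = 5
dx = (7 - 2) / 5 = 1
Left endpoints: [2, 3, 4, 5, 6]
f values: [16, 36, 64, 100, 144]
Sum = dx * (sum of f values)
= 1 * 360
= 360 = 360.00

360.00


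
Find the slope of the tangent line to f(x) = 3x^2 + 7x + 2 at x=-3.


The slope of the tangent line equals f'(x) at the point.
f(x) = 3x^2 + 7x + 2
f'(x) = 6x + 7
At x = -3:
f'(-3) = 6 * (-3) + 7
= -18 + 7
= -11

-11


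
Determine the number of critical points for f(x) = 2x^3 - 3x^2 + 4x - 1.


Find where f'(x) = 0:
f(x) = 2x^3 - 3x^2 + 4x - 1
f'(x) = 6x^2 - 6x + 4
This is a quadratic in x. Use the discriminant to count real roots.
Discriminant = (-6)^2 - 4 * 6 * 4
= 36 - 96
= -60
Since discriminant < 0, f'(x) = 0 has no real solutions.
Number of critical points: 0

0


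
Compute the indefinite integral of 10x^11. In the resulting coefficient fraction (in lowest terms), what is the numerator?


Apply the power rule for integration:
integral of ax^n dx = a/(n+1) * x^(n+1) + C
integral of 10x^11 dx
= 10/12 * x^12 + C
= 5/6 * x^12 + C
The coefficient in lowest terms is 5/6, and its numerator is 5

5


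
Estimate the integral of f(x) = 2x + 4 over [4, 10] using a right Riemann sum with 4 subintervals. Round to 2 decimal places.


Right Riemann sum uses right endpoints of each subinterval.
Interval: [4, 10], n = 4
dx = (10 - 4) / 4 = 3/2
Right endpoints: [11/2, 7, 17/2, 10]
f values: [15, 18, 21, 24]
Sum = dx * (sum of f values)
= 3/2 * 78
= 117 = 117.00

117.00


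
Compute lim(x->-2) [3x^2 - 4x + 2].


Since polynomials are continuous, we use direct substitution.
lim(x->-2) of 3x^2 - 4x + 2
= 3 * (-2)^2 - 4 * (-2) + 2
= 12 + 8 + 2
= 22

22


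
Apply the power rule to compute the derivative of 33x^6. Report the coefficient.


We apply the power rule: d/dx [ax^n] = a*n * x^(n-1)
d/dx [33x^6]
= 33 * 6 * x^(6-1)
= 198x^5
The coefficient is 198

198


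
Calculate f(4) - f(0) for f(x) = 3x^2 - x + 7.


Net change = f(b) - f(a)
f(x) = 3x^2 - x + 7
Compute f(4):
f(4) = 3 * 4^2 - 1 * 4 + 7
= 48 - 4 + 7
= 51
Compute f(0):
f(0) = 3 * 0^2 - 1 * 0 + 7
= 0 + 0 + 7
= 7
Net change = 51 - 7 = 44

44


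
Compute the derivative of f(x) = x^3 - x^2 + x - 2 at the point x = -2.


Differentiate f(x) = x^3 - x^2 + x - 2 term by term:
f'(x) = 3x^2 - 2x + 1
Substitute x = -2:
f'(-2) = 3 * (-2)^2 - 2 * (-2) + 1
= 12 + 4 + 1
= 17

17


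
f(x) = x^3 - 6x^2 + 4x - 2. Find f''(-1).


First derivative:
f'(x) = 3x^2 - 12x + 4
Second derivative:
f''(x) = 6x - 12
Substitute x = -1:
f''(-1) = 6 * (-1) - 12
= -6 - 12
= -18

-18


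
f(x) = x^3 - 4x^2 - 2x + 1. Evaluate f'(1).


Differentiate f(x) = x^3 - 4x^2 - 2x + 1 term by term:
f'(x) = 3x^2 - 8x - 2
Substitute x = 1:
f'(1) = 3 * 1^2 - 8 * 1 - 2
= 3 - 8 - 2
= -7

-7


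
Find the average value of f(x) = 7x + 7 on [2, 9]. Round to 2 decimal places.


Average value = 1/(b-a) * integral from a to b of f(x) dx
First compute the integral of 7x + 7:
F(x) = (7/2)x^2 + 7x
F(9) = 7/2 * 81 + 7 * 9 = 693/2
F(2) = 7/2 * 4 + 7 * 2 = 28
Integral = 693/2 - 28 = 637/2
Average = (637/2) / (9 - 2) = (637/2) / 7
= 91/2 = 45.50

45.50


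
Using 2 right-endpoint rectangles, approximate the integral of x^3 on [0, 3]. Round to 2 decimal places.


Right Riemann sum uses right endpoints of each subinterval.
Interval: [0, 3], n = 2
dx = (3 - 0) / 2 = 3/2
Right endpoints: [3/2, 3]
f values: [27/8, 27]
Sum = dx * (sum of f values)
= 3/2 * 243/8
= 729/16 ≈ 45.56

45.56


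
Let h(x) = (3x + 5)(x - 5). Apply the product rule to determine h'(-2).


Let u(x) = 3x + 5 and v(x) = x - 5
u'(x) = 3
v'(x) = 1
Product rule: h'(x) = u'(x)*v(x) + u(x)*v'(x)
= 3 * (x - 5) + (3x + 5) * 1
At x = -2:
u(-2) = 3 * (-2) + 5 = -1
v(-2) = 1 * (-2) - 5 = -7
h'(-2) = 3 * (-7) + (-1) * 1
= -21 - 1
= -22

-22


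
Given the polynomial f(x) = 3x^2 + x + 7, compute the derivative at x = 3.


Differentiate term by term using power and sum rules:
f(x) = 3x^2 + x + 7
f'(x) = 6x + 1
Substitute x = 3:
f'(3) = 6 * 3 + 1
= 18 + 1
= 19

19


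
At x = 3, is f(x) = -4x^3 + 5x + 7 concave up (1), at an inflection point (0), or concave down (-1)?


Concavity is determined by the sign of f''(x).
f(x) = -4x^3 + 5x + 7
f'(x) = -12x^2 + 5
f''(x) = -24x
f''(3) = -24 * 3 + 0
= -72 + 0
= -72
Since f''(3) < 0, the function is concave down (-1)

-1


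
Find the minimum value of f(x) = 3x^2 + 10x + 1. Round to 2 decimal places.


For a quadratic f(x) = ax^2 + bx + c with a > 0, the minimum is at the vertex.
Vertex x-coordinate: x = -b/(2a)
x = -(10) / (2 * 3)
x = -10/6 = -5/3
Substitute back to find the minimum value:
f(-5/3) = 3 * (-5/3)^2 + 10 * (-5/3) + 1
= 25/3 - 50/3 + 1
= -22/3 ≈ -7.33

-7.33


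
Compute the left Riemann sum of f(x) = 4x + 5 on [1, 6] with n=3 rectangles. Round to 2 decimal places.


Left Riemann sum uses left endpoints of each subinterval.
Interval: [1, 6], n = 3
dx = (6 - 1) / 3 = 5/3
Left endpoints: [1, 8/3, 13/3]
f values: [9, 47/3, 67/3]
Sum = dx * (sum of f values)
= 5/3 * 47
= 235/3 ≈ 78.33

78.33


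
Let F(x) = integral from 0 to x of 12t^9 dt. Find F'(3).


By the Fundamental Theorem of Calculus (Part 1):
If F(x) = integral from 0 to x of f(t) dt, then F'(x) = f(x)
Here f(t) = 12t^9
So F'(x) = 12x^9
Evaluate at x = 3:
F'(3) = 12 * 3^9
= 12 * 19683
= 236196

236196


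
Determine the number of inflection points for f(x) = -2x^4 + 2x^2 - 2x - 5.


Inflection points occur where f''(x) = 0 and concavity changes.
f(x) = -2x^4 + 2x^2 - 2x - 5
f'(x) = -8x^3 + 4x - 2
f''(x) = -24x^2 + 4
This is a quadratic in x. Use the discriminant to count real roots.
Discriminant = (0)^2 - 4 * (-24) * 4
= 0 - (-384)
= 384
Since discriminant > 0, f''(x) = 0 has 2 distinct real solutions.
A quadratic with two distinct real roots changes sign at each root, so concavity changes at both.
Number of inflection points: 2

2


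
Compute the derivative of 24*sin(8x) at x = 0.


Apply the chain rule to differentiate 24*sin(8x):
d/dx [24*sin(8x)]
= 24 * cos(8x) * d/dx(8x)
= 24 * 8 * cos(8x)
= 192 * cos(8x)
Evaluate at x = 0:
= 192 * cos(0)
= 192 * 1
= 192

192


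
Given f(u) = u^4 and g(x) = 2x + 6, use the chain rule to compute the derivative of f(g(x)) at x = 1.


Using the chain rule: (f(g(x)))' = f'(g(x)) * g'(x)
First, find g(1):
g(1) = 2 * 1 + 6 = 8
Next, f'(u) = 4u^3
And g'(x) = 2
So f'(g(1)) * g'(1)
= 4 * 8^3 * 2
= 4 * 512 * 2
= 4096

4096


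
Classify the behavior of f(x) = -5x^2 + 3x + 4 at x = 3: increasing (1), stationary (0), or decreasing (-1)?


Compute f'(x) to determine behavior:
f'(x) = -10x + 3
f'(3) = -10 * 3 + 3
= -30 + 3
= -27
Since f'(3) < 0, the function is decreasing (-1)

-1


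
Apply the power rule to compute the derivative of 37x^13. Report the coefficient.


We apply the power rule: d/dx [ax^n] = a*n * x^(n-1)
d/dx [37x^13]
= 37 * 13 * x^(13-1)
= 481x^12
The coefficient is 481

481


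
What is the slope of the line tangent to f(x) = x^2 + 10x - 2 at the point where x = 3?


The slope of the tangent line equals f'(x) at the point.
f(x) = x^2 + 10x - 2
f'(x) = 2x + 10
At x = 3:
f'(3) = 2 * 3 + 10
= 6 + 10
= 16

16


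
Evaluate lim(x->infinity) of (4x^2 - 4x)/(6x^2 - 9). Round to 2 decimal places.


For limits at infinity with equal-degree polynomials,
we compare leading coefficients.
Numerator leading term: 4x^2
Denominator leading term: 6x^2
Divide both by x^2:
lim = (4 - 4/x) / (6 - 9/x^2)
As x -> infinity, the 1/x and 1/x^2 terms vanish:
= 4/6 = 2/3 ≈ 0.67

0.67


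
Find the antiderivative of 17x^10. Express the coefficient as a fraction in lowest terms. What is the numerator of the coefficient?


Apply the power rule for integration:
integral of ax^n dx = a/(n+1) * x^(n+1) + C
integral of 17x^10 dx
= 17/11 * x^11 + C
The coefficient in lowest terms is 17/11, and its numerator is 17

17


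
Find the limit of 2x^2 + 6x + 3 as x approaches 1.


Since polynomials are continuous, we use direct substitution.
lim(x->1) of 2x^2 + 6x + 3
= 2 * 1^2 + 6 * 1 + 3
= 2 + 6 + 3
= 11

11


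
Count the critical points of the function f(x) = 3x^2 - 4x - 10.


Find where f'(x) = 0:
f'(x) = 6x - 4
Set f'(x) = 0:
6x - 4 = 0
x = 4 / 6 = 2/3
This is a linear equation in x, so there is exactly one solution.
Number of critical points: 1

1


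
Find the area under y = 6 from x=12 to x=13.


The area under a constant function y = 6 is a rectangle.
Width = 13 - 12 = 1
Height = 6
Area = width * height
= 1 * 6
= 6

6


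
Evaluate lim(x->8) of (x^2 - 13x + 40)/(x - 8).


Direct substitution gives 0/0, so we factor the numerator.
Factor: (x^2 - 13x + 40) = (x - 8)(x - 5)
Cancel the common factor (x - 8):
(x^2 - 13x + 40)/(x - 8) = (x - 5)
Now substitute x = 8:
= (8) - (5) = 3

3


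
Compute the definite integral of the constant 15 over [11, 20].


The integral of a constant k over [a, b] equals k * (b - a).
integral from 11 to 20 of 15 dx
= 15 * (20 - 11)
= 15 * 9
= 135

135


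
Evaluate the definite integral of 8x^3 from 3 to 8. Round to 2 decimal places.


Find the antiderivative of 8x^3:
F(x) = 8/4 * x^4
Apply the Fundamental Theorem of Calculus:
F(8) - F(3)
= 8/4 * 8^4 - 8/4 * 3^4
= 8/4 * (4096 - 81)
= 8/4 * 4015
= 8030 = 8030.00

8030.00


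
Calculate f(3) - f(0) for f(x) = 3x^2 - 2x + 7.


Net change = f(b) - f(a)
f(x) = 3x^2 - 2x + 7
Compute f(3):
f(3) = 3 * 3^2 - 2 * 3 + 7
= 27 - 6 + 7
= 28
Compute f(0):
f(0) = 3 * 0^2 - 2 * 0 + 7
= 0 + 0 + 7
= 7
Net change = 28 - 7 = 21

21


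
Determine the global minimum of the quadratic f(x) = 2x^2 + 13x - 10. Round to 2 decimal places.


For a quadratic f(x) = ax^2 + bx + c with a > 0, the minimum is at the vertex.
Vertex x-coordinate: x = -b/(2a)
x = -(13) / (2 * 2)
x = -13/4
Substitute back to find the minimum value:
f(-13/4) = 2 * (-13/4)^2 + 13 * (-13/4) - 10
= 169/8 - 169/4 - 10
= -249/8 ≈ -31.13

-31.13


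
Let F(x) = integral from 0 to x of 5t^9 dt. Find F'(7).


By the Fundamental Theorem of Calculus (Part 1):
If F(x) = integral from 0 to x of f(t) dt, then F'(x) = f(x)
Here f(t) = 5t^9
So F'(x) = 5x^9
Evaluate at x = 7:
F'(7) = 5 * 7^9
= 5 * 40353607
= 201768035

201768035


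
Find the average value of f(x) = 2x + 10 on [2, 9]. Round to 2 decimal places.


Average value = 1/(b-a) * integral from a to b of f(x) dx
First compute the integral of 2x + 10:
F(x) = x^2 + 10x
F(9) = 1 * 81 + 10 * 9 = 171
F(2) = 1 * 4 + 10 * 2 = 24
Integral = 171 - 24 = 147
Average = 147 / (9 - 2) = 147 / 7
= 21 = 21.00

21.00


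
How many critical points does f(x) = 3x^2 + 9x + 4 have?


Find where f'(x) = 0:
f'(x) = 6x + 9
Set f'(x) = 0:
6x + 9 = 0
x = -9 / 6 = -3/2
This is a linear equation in x, so there is exactly one solution.
Number of critical points: 1

1


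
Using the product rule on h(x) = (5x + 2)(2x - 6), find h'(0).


Let u(x) = 5x + 2 and v(x) = 2x - 6
u'(x) = 5
v'(x) = 2
Product rule: h'(x) = u'(x)*v(x) + u(x)*v'(x)
= 5 * (2x - 6) + (5x + 2) * 2
At x = 0:
u(0) = 5 * 0 + 2 = 2
v(0) = 2 * 0 - 6 = -6
h'(0) = 5 * (-6) + 2 * 2
= -30 + 4
= -26

-26


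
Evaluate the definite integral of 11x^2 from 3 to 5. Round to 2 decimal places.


Find the antiderivative of 11x^2:
F(x) = 11/3 * x^3
Apply the Fundamental Theorem of Calculus:
F(5) - F(3)
= 11/3 * 5^3 - 11/3 * 3^3
= 11/3 * (125 - 27)
= 11/3 * 98
= 1078/3 ≈ 359.33

359.33


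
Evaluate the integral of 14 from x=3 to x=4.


The integral of a constant k over [a, b] equals k * (b - a).
integral from 3 to 4 of 14 dx
= 14 * (4 - 3)
= 14 * 1
= 14

14


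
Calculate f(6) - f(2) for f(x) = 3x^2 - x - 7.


Net change = f(b) - f(a)
f(x) = 3x^2 - x - 7
Compute f(6):
f(6) = 3 * 6^2 - 1 * 6 - 7
= 108 - 6 - 7
= 95
Compute f(2):
f(2) = 3 * 2^2 - 1 * 2 - 7
= 12 - 2 - 7
= 3
Net change = 95 - 3 = 92

92


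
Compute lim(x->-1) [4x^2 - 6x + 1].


Since polynomials are continuous, we use direct substitution.
lim(x->-1) of 4x^2 - 6x + 1
= 4 * (-1)^2 - 6 * (-1) + 1
= 4 + 6 + 1
= 11

11


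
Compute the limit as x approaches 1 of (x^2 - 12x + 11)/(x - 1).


Direct substitution gives 0/0, so we factor the numerator.
Factor: (x^2 - 12x + 11) = (x - 1)(x - 11)
Cancel the common factor (x - 1):
(x^2 - 12x + 11)/(x - 1) = (x - 11)
Now substitute x = 1:
= (1) - (11) = -10

-10


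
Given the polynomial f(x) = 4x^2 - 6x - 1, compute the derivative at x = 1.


Differentiate term by term using power and sum rules:
f(x) = 4x^2 - 6x - 1
f'(x) = 8x - 6
Substitute x = 1:
f'(1) = 8 * 1 - 6
= 8 - 6
= 2

2


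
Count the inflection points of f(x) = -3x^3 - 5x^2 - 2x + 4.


Inflection points occur where f''(x) = 0 and concavity changes.
f(x) = -3x^3 - 5x^2 - 2x + 4
f'(x) = -9x^2 - 10x - 2
f''(x) = -18x - 10
Set f''(x) = 0:
-18x - 10 = 0
x = 10 / (-18) = -5/9
Since f''(x) is linear (degree 1), it changes sign at this point.
Therefore there is exactly 1 inflection point.

1


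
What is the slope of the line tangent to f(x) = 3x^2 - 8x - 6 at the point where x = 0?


The slope of the tangent line equals f'(x) at the point.
f(x) = 3x^2 - 8x - 6
f'(x) = 6x - 8
At x = 0:
f'(0) = 6 * 0 - 8
= 0 - 8
= -8

-8


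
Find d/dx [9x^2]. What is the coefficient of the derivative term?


We apply the power rule: d/dx [ax^n] = a*n * x^(n-1)
d/dx [9x^2]
= 9 * 2 * x^(2-1)
= 18x
The coefficient is 18

18


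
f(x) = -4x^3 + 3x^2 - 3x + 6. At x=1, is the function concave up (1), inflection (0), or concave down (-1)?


Concavity is determined by the sign of f''(x).
f(x) = -4x^3 + 3x^2 - 3x + 6
f'(x) = -12x^2 + 6x - 3
f''(x) = -24x + 6
f''(1) = -24 * 1 + 6
= -24 + 6
= -18
Since f''(1) < 0, the function is concave down (-1)

-1


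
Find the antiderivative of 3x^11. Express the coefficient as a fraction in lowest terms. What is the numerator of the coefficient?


Apply the power rule for integration:
integral of ax^n dx = a/(n+1) * x^(n+1) + C
integral of 3x^11 dx
= 3/12 * x^12 + C
= 1/4 * x^12 + C
The coefficient in lowest terms is 1/4, and its numerator is 1

1


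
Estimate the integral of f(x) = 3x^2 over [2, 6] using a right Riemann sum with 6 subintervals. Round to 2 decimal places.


Right Riemann sum uses right endpoints of each subinterval.
Interval: [2, 6], n = 6
dx = (6 - 2) / 6 = 2/3
Right endpoints: [8/3, 10/3, 4, 14/3, 16/3, 6]
f values: [64/3, 100/3, 48, 196/3, 256/3, 108]
Sum = dx * (sum of f values)
= 2/3 * 1084/3
= 2168/9 ≈ 240.89

240.89


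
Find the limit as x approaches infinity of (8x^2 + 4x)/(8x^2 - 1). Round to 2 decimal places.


For limits at infinity with equal-degree polynomials,
we compare leading coefficients.
Numerator leading term: 8x^2
Denominator leading term: 8x^2
Divide both by x^2:
lim = (8 + 4/x) / (8 - 1/x^2)
As x -> infinity, the 1/x and 1/x^2 terms vanish:
= 8/8 = 1 = 1.00

1.00


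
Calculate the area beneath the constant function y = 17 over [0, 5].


The area under a constant function y = 17 is a rectangle.
Width = 5 - 0 = 5
Height = 17
Area = width * height
= 5 * 17
= 85

85


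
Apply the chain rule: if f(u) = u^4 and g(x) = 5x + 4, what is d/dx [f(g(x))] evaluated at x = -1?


Using the chain rule: (f(g(x)))' = f'(g(x)) * g'(x)
First, find g(-1):
g(-1) = 5 * (-1) + 4 = -1
Next, f'(u) = 4u^3
And g'(x) = 5
So f'(g(-1)) * g'(-1)
= 4 * (-1)^3 * 5
= 4 * (-1) * 5
= -20

-20


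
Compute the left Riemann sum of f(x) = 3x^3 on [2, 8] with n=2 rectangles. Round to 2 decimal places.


Left Riemann sum uses left endpoints of each subinterval.
Interval: [2, 8], n = 2
dx = (8 - 2) / 2 = 3
Left endpoints: [2, 5]
f values: [24, 375]
Sum = dx * (sum of f values)
= 3 * 399
= 1197 = 1197.00

1197.00


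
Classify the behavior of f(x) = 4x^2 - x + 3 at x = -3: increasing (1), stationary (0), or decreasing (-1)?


Compute f'(x) to determine behavior:
f'(x) = 8x - 1
f'(-3) = 8 * (-3) - 1
= -24 - 1
= -25
Since f'(-3) < 0, the function is decreasing (-1)

-1


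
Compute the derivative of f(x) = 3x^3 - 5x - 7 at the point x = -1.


Differentiate f(x) = 3x^3 - 5x - 7 term by term:
f'(x) = 9x^2 - 5
Substitute x = -1:
f'(-1) = 9 * (-1)^2 + 0 * (-1) - 5
= 9 + 0 - 5
= 4

4


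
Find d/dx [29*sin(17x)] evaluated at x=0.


Apply the chain rule to differentiate 29*sin(17x):
d/dx [29*sin(17x)]
= 29 * cos(17x) * d/dx(17x)
= 29 * 17 * cos(17x)
= 493 * cos(17x)
Evaluate at x = 0:
= 493 * cos(0)
= 493 * 1
= 493

493


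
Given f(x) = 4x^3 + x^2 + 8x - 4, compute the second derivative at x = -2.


First derivative:
f'(x) = 12x^2 + 2x + 8
Second derivative:
f''(x) = 24x + 2
Substitute x = -2:
f''(-2) = 24 * (-2) + 2
= -48 + 2
= -46

-46


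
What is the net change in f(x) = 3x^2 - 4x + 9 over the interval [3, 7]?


Net change = f(b) - f(a)
f(x) = 3x^2 - 4x + 9
Compute f(7):
f(7) = 3 * 7^2 - 4 * 7 + 9
= 147 - 28 + 9
= 128
Compute f(3):
f(3) = 3 * 3^2 - 4 * 3 + 9
= 27 - 12 + 9
= 24
Net change = 128 - 24 = 104

104


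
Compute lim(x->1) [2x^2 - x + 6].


Since polynomials are continuous, we use direct substitution.
lim(x->1) of 2x^2 - x + 6
= 2 * 1^2 - 1 * 1 + 6
= 2 - 1 + 6
= 7

7


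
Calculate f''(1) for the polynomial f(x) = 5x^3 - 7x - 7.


First derivative:
f'(x) = 15x^2 - 7
Second derivative:
f''(x) = 30x
Substitute x = 1:
f''(1) = 30 * 1 + 0
= 30 + 0
= 30

30


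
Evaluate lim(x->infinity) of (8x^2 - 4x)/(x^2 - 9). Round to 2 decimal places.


For limits at infinity with equal-degree polynomials,
we compare leading coefficients.
Numerator leading term: 8x^2
Denominator leading term: x^2
Divide both by x^2:
lim = (8 - 4/x) / (1 - 9/x^2)
As x -> infinity, the 1/x and 1/x^2 terms vanish:
= 8/1 = 8 = 8.00

8.00


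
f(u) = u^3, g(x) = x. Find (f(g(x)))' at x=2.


Using the chain rule: (f(g(x)))' = f'(g(x)) * g'(x)
First, find g(2):
g(2) = 1 * 2 + 0 = 2
Next, f'(u) = 3u^2
And g'(x) = 1
So f'(g(2)) * g'(2)
= 3 * 2^2 * 1
= 3 * 4 * 1
= 12

12


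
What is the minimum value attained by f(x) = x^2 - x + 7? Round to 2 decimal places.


For a quadratic f(x) = ax^2 + bx + c with a > 0, the minimum is at the vertex.
Vertex x-coordinate: x = -b/(2a)
x = -(-1) / (2 * 1)
x = 1/2
Substitute back to find the minimum value:
f(1/2) = 1 * (1/2)^2 - 1 * (1/2) + 7
= 1/4 - 1/2 + 7
= 27/4 = 6.75

6.75


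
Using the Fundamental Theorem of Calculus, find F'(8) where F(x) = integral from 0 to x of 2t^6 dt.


By the Fundamental Theorem of Calculus (Part 1):
If F(x) = integral from 0 to x of f(t) dt, then F'(x) = f(x)
Here f(t) = 2t^6
So F'(x) = 2x^6
Evaluate at x = 8:
F'(8) = 2 * 8^6
= 2 * 262144
= 524288

524288


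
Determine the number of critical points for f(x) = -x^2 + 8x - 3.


Find where f'(x) = 0:
f'(x) = -2x + 8
Set f'(x) = 0:
-2x + 8 = 0
x = -8 / (-2) = 4
This is a linear equation in x, so there is exactly one solution.
Number of critical points: 1

1


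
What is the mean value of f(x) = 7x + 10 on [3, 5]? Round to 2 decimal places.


Average value = 1/(b-a) * integral from a to b of f(x) dx
First compute the integral of 7x + 10:
F(x) = (7/2)x^2 + 10x
F(5) = 7/2 * 25 + 10 * 5 = 275/2
F(3) = 7/2 * 9 + 10 * 3 = 123/2
Integral = 275/2 - 123/2 = 76
Average = 76 / (5 - 3) = 76 / 2
= 38 = 38.00

38.00


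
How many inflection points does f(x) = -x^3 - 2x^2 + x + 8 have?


Inflection points occur where f''(x) = 0 and concavity changes.
f(x) = -x^3 - 2x^2 + x + 8
f'(x) = -3x^2 - 4x + 1
f''(x) = -6x - 4
Set f''(x) = 0:
-6x - 4 = 0
x = 4 / (-6) = -2/3
Since f''(x) is linear (degree 1), it changes sign at this point.
Therefore there is exactly 1 inflection point.

1


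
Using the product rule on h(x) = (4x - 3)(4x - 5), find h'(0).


Let u(x) = 4x - 3 and v(x) = 4x - 5
u'(x) = 4
v'(x) = 4
Product rule: h'(x) = u'(x)*v(x) + u(x)*v'(x)
= 4 * (4x - 5) + (4x - 3) * 4
At x = 0:
u(0) = 4 * 0 - 3 = -3
v(0) = 4 * 0 - 5 = -5
h'(0) = 4 * (-5) + (-3) * 4
= -20 - 12
= -32

-32


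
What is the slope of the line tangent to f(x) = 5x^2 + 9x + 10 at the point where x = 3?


The slope of the tangent line equals f'(x) at the point.
f(x) = 5x^2 + 9x + 10
f'(x) = 10x + 9
At x = 3:
f'(3) = 10 * 3 + 9
= 30 + 9
= 39

39


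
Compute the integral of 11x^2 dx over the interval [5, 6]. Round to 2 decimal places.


Find the antiderivative of 11x^2:
F(x) = 11/3 * x^3
Apply the Fundamental Theorem of Calculus:
F(6) - F(5)
= 11/3 * 6^3 - 11/3 * 5^3
= 11/3 * (216 - 125)
= 11/3 * 91
= 1001/3 ≈ 333.67

333.67


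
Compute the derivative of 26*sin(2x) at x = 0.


Apply the chain rule to differentiate 26*sin(2x):
d/dx [26*sin(2x)]
= 26 * cos(2x) * d/dx(2x)
= 26 * 2 * cos(2x)
= 52 * cos(2x)
Evaluate at x = 0:
= 52 * cos(0)
= 52 * 1
= 52

52


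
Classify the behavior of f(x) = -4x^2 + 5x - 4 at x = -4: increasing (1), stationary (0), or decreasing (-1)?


Compute f'(x) to determine behavior:
f'(x) = -8x + 5
f'(-4) = -8 * (-4) + 5
= 32 + 5
= 37
Since f'(-4) > 0, the function is increasing (1)

1


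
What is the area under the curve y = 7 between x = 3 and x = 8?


The area under a constant function y = 7 is a rectangle.
Width = 8 - 3 = 5
Height = 7
Area = width * height
= 5 * 7
= 35

35


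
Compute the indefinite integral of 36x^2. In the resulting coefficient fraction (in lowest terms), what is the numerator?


Apply the power rule for integration:
integral of ax^n dx = a/(n+1) * x^(n+1) + C
integral of 36x^2 dx
= 36/3 * x^3 + C
= 12 * x^3 + C
The coefficient in lowest terms is 12 = 12/1, so its numerator is 12

12


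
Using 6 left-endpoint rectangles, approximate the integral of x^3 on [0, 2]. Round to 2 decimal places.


Left Riemann sum uses left endpoints of each subinterval.
Interval: [0, 2], n = 6
dx = (2 - 0) / 6 = 1/3
Left endpoints: [0, 1/3, 2/3, 1, 4/3, 5/3]
f values: [0, 1/27, 8/27, 1, 64/27, 125/27]
Sum = dx * (sum of f values)
= 1/3 * 25/3
= 25/9 ≈ 2.78

2.78


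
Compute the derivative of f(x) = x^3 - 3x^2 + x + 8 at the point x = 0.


Differentiate f(x) = x^3 - 3x^2 + x + 8 term by term:
f'(x) = 3x^2 - 6x + 1
Substitute x = 0:
f'(0) = 3 * 0^2 - 6 * 0 + 1
= 0 + 0 + 1
= 1

1


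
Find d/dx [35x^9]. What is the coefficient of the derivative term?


We apply the power rule: d/dx [ax^n] = a*n * x^(n-1)
d/dx [35x^9]
= 35 * 9 * x^(9-1)
= 315x^8
The coefficient is 315

315


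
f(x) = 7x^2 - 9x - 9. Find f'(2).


Differentiate term by term using power and sum rules:
f(x) = 7x^2 - 9x - 9
f'(x) = 14x - 9
Substitute x = 2:
f'(2) = 14 * 2 - 9
= 28 - 9
= 19

19


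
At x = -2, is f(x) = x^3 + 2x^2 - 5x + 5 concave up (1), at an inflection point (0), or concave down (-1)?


Concavity is determined by the sign of f''(x).
f(x) = x^3 + 2x^2 - 5x + 5
f'(x) = 3x^2 + 4x - 5
f''(x) = 6x + 4
f''(-2) = 6 * (-2) + 4
= -12 + 4
= -8
Since f''(-2) < 0, the function is concave down (-1)

-1


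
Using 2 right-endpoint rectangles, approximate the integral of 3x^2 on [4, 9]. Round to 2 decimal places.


Right Riemann sum uses right endpoints of each subinterval.
Interval: [4, 9], n = 2
dx = (9 - 4) / 2 = 5/2
Right endpoints: [13/2, 9]
f values: [507/4, 243]
Sum = dx * (sum of f values)
= 5/2 * 1479/4
= 7395/8 ≈ 924.38

924.38


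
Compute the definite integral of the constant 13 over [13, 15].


The integral of a constant k over [a, b] equals k * (b - a).
integral from 13 to 15 of 13 dx
= 13 * (15 - 13)
= 13 * 2
= 26

26


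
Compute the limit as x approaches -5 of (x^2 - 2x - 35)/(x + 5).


Direct substitution gives 0/0, so we factor the numerator.
Factor: (x^2 - 2x - 35) = (x + 5)(x - 7)
Cancel the common factor (x + 5):
(x^2 - 2x - 35)/(x + 5) = (x - 7)
Now substitute x = -5:
= (-5) - (7) = -12

-12
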